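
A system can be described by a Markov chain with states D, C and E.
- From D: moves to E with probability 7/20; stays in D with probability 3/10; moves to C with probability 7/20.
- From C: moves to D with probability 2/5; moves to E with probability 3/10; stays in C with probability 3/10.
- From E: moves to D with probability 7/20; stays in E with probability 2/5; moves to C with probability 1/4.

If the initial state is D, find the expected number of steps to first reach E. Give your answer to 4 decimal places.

3.0000

Let t(s) be the expected number of steps to first reach E from state s, with t(E) = 0. Conditioning on the first step:
t(D) = 1 + 0.3·t(D) + 0.35·t(C)
t(C) = 1 + 0.4·t(D) + 0.3·t(C)
Solving: t(D) = 3.0000, t(C) = 3.1429.
Expected steps from D to E: 3.0000.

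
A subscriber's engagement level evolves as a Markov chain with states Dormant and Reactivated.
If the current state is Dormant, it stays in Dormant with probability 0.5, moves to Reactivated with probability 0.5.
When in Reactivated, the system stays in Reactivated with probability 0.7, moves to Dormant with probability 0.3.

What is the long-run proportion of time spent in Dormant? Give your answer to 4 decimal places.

0.3750

Let the stationary distribution be π with π = πP and π_1 + π_2 = 1.
π_1 = 0.5·π_1 + 0.3·π_2
Solving with the normalization constraint gives π = (0.3750, 0.6250).
So the stationary probability of Dormant is 0.3750.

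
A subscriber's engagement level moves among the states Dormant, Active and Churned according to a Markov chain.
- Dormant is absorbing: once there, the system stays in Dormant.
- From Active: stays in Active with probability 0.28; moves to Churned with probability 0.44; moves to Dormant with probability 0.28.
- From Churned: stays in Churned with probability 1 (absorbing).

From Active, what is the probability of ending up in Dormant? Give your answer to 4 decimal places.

Let h(s) be the probability of absorption at Dormant starting from transient state s. Then h(Dormant) = 1 and h(Churned) = 0. By first-step analysis:
h(Active) = 0.28·1 + 0.28·h(Active) + 0.44·0
Solving: h(Active) = 0.3889.
Starting from Active, the probability is 0.3889.

0.3889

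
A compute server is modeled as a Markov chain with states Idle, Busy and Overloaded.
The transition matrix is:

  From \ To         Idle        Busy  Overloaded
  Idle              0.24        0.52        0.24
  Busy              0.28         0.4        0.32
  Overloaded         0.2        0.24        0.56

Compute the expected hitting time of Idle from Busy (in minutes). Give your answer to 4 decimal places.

Let t(s) be the expected number of minutes to first reach Idle from state s, with t(Idle) = 0. Conditioning on the first minute:
t(Busy) = 1 + 0.4·t(Busy) + 0.32·t(Overloaded)
t(Overloaded) = 1 + 0.24·t(Busy) + 0.56·t(Overloaded)
Solving: t(Busy) = 4.0598, t(Overloaded) = 4.4872.
Expected minutes from Busy to Idle: 4.0598.

4.0598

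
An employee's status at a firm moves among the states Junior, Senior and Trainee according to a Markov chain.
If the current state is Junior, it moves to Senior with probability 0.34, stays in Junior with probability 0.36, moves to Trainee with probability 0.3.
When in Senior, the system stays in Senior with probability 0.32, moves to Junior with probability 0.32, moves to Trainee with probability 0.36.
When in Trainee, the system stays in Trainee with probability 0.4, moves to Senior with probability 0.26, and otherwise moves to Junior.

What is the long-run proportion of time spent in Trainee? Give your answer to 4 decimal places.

0.3537

Let the stationary distribution be π with π = πP and π_1 + π_2 + π_3 = 1.
π_1 = 0.36·π_1 + 0.32·π_2 + 0.34·π_3
π_2 = 0.34·π_1 + 0.32·π_2 + 0.26·π_3
Solving with the normalization constraint gives π = (0.3407, 0.3056, 0.3537).
So the stationary probability of Trainee is 0.3537.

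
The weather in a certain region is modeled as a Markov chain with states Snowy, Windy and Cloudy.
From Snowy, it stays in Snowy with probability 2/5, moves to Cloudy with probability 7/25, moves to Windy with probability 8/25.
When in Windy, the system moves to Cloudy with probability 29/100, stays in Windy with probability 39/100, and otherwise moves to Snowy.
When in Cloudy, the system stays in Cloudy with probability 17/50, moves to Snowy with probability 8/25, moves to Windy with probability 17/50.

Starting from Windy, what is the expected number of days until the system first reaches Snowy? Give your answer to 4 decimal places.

Let t(s) be the expected number of days to first reach Snowy from state s, with t(Snowy) = 0. Conditioning on the first day:
t(Windy) = 1 + 0.39·t(Windy) + 0.29·t(Cloudy)
t(Cloudy) = 1 + 0.34·t(Windy) + 0.34·t(Cloudy)
Solving: t(Windy) = 3.1250, t(Cloudy) = 3.1250.
Expected days from Windy to Snowy: 3.1250.

3.1250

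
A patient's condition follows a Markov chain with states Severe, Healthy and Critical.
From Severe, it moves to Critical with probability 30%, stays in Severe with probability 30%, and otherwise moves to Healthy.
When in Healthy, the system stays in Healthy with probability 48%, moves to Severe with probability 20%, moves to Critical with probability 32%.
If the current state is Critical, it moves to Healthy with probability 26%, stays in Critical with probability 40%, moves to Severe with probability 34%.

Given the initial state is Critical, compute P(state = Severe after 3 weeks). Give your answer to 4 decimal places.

Propagate the distribution vector 3 weeks from Critical.
After 0 weeks: (0.0000, 0.0000, 1.0000)
After 1 week: (0.3400, 0.2600, 0.4000)
After 2 weeks: (0.2900, 0.3648, 0.3452)
After 3 weeks: (0.2773, 0.3809, 0.3418)
P(in Severe after 3 weeks) = 0.2773

0.2773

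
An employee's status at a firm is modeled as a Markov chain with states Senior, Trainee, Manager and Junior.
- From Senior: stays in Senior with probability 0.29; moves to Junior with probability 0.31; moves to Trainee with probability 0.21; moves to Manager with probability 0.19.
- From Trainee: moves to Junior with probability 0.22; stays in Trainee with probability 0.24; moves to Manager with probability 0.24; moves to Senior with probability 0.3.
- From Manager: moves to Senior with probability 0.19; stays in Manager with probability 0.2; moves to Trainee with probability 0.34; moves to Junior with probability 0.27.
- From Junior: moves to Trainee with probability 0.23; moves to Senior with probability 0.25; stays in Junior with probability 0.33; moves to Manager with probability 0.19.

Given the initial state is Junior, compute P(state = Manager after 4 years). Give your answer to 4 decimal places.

0.2045

Propagate the distribution vector 4 years from Junior.
After 0 years: (0.0000, 0.0000, 0.0000, 1.0000)
After 1 year: (0.2500, 0.2300, 0.1900, 0.3300)
After 2 years: (0.2601, 0.2482, 0.2034, 0.2883)
After 3 years: (0.2606, 0.2497, 0.2044, 0.2853)
After 4 years: (0.2606, 0.2498, 0.2045, 0.2851)
P(in Manager after 4 years) = 0.2045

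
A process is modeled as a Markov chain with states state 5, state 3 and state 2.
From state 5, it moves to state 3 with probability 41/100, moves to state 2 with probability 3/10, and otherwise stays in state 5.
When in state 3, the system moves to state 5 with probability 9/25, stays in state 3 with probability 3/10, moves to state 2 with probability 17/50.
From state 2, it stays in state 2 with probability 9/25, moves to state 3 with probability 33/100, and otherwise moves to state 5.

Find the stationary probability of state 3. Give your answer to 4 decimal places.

Let the stationary distribution be π with π = πP and π_1 + π_2 + π_3 = 1.
π_1 = 0.29·π_1 + 0.36·π_2 + 0.31·π_3
π_2 = 0.41·π_1 + 0.3·π_2 + 0.33·π_3
Solving with the normalization constraint gives π = (0.3208, 0.3453, 0.3338).
So the stationary probability of state 3 is 0.3453.

0.3453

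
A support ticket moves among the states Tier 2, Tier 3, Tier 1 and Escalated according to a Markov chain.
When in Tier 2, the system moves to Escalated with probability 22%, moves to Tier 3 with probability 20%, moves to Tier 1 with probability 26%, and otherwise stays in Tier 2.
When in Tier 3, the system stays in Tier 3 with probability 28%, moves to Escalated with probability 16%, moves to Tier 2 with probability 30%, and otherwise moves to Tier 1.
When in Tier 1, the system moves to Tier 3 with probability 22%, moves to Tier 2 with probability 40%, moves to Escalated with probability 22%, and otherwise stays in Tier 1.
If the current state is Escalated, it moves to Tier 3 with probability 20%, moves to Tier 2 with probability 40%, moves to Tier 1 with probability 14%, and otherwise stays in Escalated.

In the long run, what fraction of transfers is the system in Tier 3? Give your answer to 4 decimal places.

Let the stationary distribution be π with π = πP and π_1 + π_2 + π_3 + π_4 = 1.
π_1 = 0.32·π_1 + 0.3·π_2 + 0.4·π_3 + 0.4·π_4
π_2 = 0.2·π_1 + 0.28·π_2 + 0.22·π_3 + 0.2·π_4
π_3 = 0.26·π_1 + 0.26·π_2 + 0.16·π_3 + 0.14·π_4
Solving with the normalization constraint gives π = (0.3498, 0.2220, 0.2129, 0.2153).
So the stationary probability of Tier 3 is 0.2220.

0.2220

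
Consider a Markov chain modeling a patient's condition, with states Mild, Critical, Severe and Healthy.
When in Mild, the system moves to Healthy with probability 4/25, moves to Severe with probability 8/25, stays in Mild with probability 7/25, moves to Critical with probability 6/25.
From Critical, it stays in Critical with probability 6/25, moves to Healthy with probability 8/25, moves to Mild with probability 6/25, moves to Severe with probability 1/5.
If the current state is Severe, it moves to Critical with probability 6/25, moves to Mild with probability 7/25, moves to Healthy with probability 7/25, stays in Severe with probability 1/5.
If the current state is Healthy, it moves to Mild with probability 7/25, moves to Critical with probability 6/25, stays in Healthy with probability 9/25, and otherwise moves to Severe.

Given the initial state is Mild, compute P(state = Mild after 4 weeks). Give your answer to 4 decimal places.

Propagate the distribution vector 4 weeks from Mild.
After 0 weeks: (1.0000, 0.0000, 0.0000, 0.0000)
After 1 week: (0.2800, 0.2400, 0.3200, 0.1600)
After 2 weeks: (0.2704, 0.2400, 0.2208, 0.2688)
After 3 weeks: (0.2704, 0.2400, 0.2109, 0.2787)
After 4 weeks: (0.2704, 0.2400, 0.2102, 0.2794)
P(in Mild after 4 weeks) = 0.2704

0.2704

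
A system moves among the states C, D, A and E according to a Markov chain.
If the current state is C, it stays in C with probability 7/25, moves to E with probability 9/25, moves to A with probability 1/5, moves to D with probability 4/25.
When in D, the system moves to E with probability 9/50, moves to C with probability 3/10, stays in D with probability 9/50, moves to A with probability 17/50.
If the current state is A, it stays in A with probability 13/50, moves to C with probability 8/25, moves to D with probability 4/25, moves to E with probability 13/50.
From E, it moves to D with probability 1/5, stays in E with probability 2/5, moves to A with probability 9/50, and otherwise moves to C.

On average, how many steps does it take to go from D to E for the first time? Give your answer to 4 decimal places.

Let t(s) be the expected number of steps to first reach E from state s, with t(E) = 0. Conditioning on the first step:
t(C) = 1 + 0.28·t(C) + 0.16·t(D) + 0.2·t(A)
t(D) = 1 + 0.3·t(C) + 0.18·t(D) + 0.34·t(A)
t(A) = 1 + 0.32·t(C) + 0.16·t(D) + 0.26·t(A)
Solving: t(C) = 3.2583, t(D) = 3.9063, t(A) = 3.6050.
Expected steps from D to E: 3.9063.

3.9063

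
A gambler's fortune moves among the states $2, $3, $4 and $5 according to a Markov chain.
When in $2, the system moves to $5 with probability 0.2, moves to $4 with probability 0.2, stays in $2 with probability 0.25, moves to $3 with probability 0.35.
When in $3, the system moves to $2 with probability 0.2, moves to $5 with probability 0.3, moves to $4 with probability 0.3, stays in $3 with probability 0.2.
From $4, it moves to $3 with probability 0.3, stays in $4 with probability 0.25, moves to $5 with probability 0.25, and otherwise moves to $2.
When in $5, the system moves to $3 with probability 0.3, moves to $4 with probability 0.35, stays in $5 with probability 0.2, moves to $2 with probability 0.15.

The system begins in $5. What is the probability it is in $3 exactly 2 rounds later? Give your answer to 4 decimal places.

0.2775

Propagate the distribution vector 2 rounds from $5.
After 0 rounds: (0.0000, 0.0000, 0.0000, 1.0000)
After 1 round: (0.1500, 0.3000, 0.3500, 0.2000)
After 2 rounds: (0.1975, 0.2775, 0.2775, 0.2475)
P(in $3 after 2 rounds) = 0.2775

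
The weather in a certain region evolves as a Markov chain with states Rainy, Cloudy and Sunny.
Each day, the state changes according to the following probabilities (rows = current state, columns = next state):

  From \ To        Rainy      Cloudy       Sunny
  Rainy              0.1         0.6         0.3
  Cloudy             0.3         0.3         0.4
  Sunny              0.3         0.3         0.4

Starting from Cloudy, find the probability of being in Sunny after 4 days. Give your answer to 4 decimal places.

0.3748

Propagate the distribution vector 4 days from Cloudy.
After 0 days: (0.0000, 1.0000, 0.0000)
After 1 day: (0.3000, 0.3000, 0.4000)
After 2 days: (0.2400, 0.3900, 0.3700)
After 3 days: (0.2520, 0.3720, 0.3760)
After 4 days: (0.2496, 0.3756, 0.3748)
P(in Sunny after 4 days) = 0.3748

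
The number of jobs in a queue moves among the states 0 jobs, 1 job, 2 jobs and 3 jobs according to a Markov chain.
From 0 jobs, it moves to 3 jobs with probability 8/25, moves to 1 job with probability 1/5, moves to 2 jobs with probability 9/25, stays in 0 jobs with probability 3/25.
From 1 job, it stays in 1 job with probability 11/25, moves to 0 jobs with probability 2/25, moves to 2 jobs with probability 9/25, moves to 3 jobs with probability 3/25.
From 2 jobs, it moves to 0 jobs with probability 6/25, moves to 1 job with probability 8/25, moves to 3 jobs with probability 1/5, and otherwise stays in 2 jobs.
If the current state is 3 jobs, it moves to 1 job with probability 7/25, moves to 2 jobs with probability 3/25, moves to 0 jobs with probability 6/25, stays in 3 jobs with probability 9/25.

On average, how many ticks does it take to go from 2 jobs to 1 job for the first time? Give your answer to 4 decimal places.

3.5269

Let t(s) be the expected number of ticks to first reach 1 job from state s, with t(1 job) = 0. Conditioning on the first tick:
t(0 jobs) = 1 + 0.12·t(0 jobs) + 0.36·t(2 jobs) + 0.32·t(3 jobs)
t(2 jobs) = 1 + 0.24·t(0 jobs) + 0.24·t(2 jobs) + 0.2·t(3 jobs)
t(3 jobs) = 1 + 0.24·t(0 jobs) + 0.12·t(2 jobs) + 0.36·t(3 jobs)
Solving: t(0 jobs) = 3.9227, t(2 jobs) = 3.5269, t(3 jobs) = 3.6948.
Expected ticks from 2 jobs to 1 job: 3.5269.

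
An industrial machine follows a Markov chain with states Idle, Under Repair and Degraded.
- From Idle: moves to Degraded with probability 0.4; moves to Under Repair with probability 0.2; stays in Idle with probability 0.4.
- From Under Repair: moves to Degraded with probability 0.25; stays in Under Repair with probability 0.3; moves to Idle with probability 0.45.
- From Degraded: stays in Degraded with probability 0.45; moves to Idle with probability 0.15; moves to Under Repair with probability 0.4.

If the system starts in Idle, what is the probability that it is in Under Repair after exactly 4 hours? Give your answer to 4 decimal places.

0.3057

Propagate the distribution vector 4 hours from Idle.
After 0 hours: (1.0000, 0.0000, 0.0000)
After 1 hour: (0.4000, 0.2000, 0.4000)
After 2 hours: (0.3100, 0.3000, 0.3900)
After 3 hours: (0.3175, 0.3080, 0.3745)
After 4 hours: (0.3218, 0.3057, 0.3725)
P(in Under Repair after 4 hours) = 0.3057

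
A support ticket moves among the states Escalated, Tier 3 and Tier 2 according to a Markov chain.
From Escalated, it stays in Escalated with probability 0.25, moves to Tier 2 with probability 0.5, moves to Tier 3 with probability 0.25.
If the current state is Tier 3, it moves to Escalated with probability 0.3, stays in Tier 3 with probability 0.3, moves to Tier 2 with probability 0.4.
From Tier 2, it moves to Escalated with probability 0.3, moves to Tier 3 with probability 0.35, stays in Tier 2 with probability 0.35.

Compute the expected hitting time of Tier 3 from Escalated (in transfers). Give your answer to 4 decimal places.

3.4074

Let t(s) be the expected number of transfers to first reach Tier 3 from state s, with t(Tier 3) = 0. Conditioning on the first transfer:
t(Escalated) = 1 + 0.25·t(Escalated) + 0.5·t(Tier 2)
t(Tier 2) = 1 + 0.3·t(Escalated) + 0.35·t(Tier 2)
Solving: t(Escalated) = 3.4074, t(Tier 2) = 3.1111.
Expected transfers from Escalated to Tier 3: 3.4074.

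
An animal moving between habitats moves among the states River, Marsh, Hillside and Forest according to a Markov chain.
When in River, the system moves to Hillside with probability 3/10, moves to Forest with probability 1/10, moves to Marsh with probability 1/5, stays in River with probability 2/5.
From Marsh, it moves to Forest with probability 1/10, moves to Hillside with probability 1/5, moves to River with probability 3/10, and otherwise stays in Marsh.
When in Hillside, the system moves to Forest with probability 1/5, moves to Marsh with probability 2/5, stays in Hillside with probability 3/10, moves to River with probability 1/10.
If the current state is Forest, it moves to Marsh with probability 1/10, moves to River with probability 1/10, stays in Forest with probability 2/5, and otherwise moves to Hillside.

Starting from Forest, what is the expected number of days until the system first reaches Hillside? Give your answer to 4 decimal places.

2.8834

Let t(s) be the expected number of days to first reach Hillside from state s, with t(Hillside) = 0. Conditioning on the first day:
t(River) = 1 + 0.4·t(River) + 0.2·t(Marsh) + 0.1·t(Forest)
t(Marsh) = 1 + 0.3·t(River) + 0.4·t(Marsh) + 0.1·t(Forest)
t(Forest) = 1 + 0.1·t(River) + 0.1·t(Marsh) + 0.4·t(Forest)
Solving: t(River) = 3.4356, t(Marsh) = 3.8650, t(Forest) = 2.8834.
Expected days from Forest to Hillside: 2.8834.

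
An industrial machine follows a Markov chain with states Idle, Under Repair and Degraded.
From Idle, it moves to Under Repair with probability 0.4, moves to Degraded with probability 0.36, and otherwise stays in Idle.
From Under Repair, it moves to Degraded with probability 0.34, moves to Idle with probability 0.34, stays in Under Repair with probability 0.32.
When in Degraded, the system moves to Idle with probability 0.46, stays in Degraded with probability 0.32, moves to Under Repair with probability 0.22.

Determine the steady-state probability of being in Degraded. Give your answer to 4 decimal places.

Let the stationary distribution be π with π = πP and π_1 + π_2 + π_3 = 1.
π_1 = 0.24·π_1 + 0.34·π_2 + 0.46·π_3
π_2 = 0.4·π_1 + 0.32·π_2 + 0.22·π_3
Solving with the normalization constraint gives π = (0.3462, 0.3137, 0.3401).
So the stationary probability of Degraded is 0.3401.

0.3401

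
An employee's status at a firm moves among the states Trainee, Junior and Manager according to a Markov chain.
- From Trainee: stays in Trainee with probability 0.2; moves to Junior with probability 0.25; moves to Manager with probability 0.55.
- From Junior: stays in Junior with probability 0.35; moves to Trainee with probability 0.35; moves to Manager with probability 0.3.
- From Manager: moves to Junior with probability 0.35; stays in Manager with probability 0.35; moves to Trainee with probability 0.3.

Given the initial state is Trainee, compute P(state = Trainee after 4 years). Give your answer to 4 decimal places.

Propagate the distribution vector 4 years from Trainee.
After 0 years: (1.0000, 0.0000, 0.0000)
After 1 year: (0.2000, 0.2500, 0.5500)
After 2 years: (0.2925, 0.3300, 0.3775)
After 3 years: (0.2873, 0.3208, 0.3920)
After 4 years: (0.2873, 0.3213, 0.3914)
P(in Trainee after 4 years) = 0.2873

0.2873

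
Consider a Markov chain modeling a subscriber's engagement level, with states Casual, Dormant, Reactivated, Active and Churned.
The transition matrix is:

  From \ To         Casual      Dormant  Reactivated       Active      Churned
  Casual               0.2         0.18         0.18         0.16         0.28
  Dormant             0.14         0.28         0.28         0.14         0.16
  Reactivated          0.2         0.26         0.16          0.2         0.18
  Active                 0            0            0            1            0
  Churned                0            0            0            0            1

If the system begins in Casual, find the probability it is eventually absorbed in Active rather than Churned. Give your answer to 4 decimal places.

Let h(s) be the probability of absorption at Active starting from transient state s. Then h(Active) = 1 and h(Churned) = 0. By first-step analysis:
h(Casual) = 0.2·h(Casual) + 0.18·h(Dormant) + 0.18·h(Reactivated) + 0.16·1 + 0.28·0
h(Dormant) = 0.14·h(Casual) + 0.28·h(Dormant) + 0.28·h(Reactivated) + 0.14·1 + 0.16·0
h(Reactivated) = 0.2·h(Casual) + 0.26·h(Dormant) + 0.16·h(Reactivated) + 0.2·1 + 0.18·0
Solving: h(Casual) = 0.4113, h(Dormant) = 0.4605, h(Reactivated) = 0.4786.
Starting from Casual, the probability is 0.4113.

0.4113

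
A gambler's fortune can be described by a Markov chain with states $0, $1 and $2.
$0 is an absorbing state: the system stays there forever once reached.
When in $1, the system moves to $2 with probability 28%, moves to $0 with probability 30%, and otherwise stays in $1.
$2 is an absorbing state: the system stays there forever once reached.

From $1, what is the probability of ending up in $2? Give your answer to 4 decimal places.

0.4828

Let h(s) be the probability of absorption at $2 starting from transient state s. Then h($2) = 1 and h($0) = 0. By first-step analysis:
h($1) = 0.3·0 + 0.42·h($1) + 0.28·1
Solving: h($1) = 0.4828.
Starting from $1, the probability is 0.4828.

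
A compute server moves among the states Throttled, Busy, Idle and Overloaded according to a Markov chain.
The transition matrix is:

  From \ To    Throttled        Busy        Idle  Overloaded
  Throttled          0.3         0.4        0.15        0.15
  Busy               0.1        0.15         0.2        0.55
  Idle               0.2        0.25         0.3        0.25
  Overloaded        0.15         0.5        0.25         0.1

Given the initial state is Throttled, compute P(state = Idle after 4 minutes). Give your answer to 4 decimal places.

0.2277

Propagate the distribution vector 4 minutes from Throttled.
After 0 minutes: (1.0000, 0.0000, 0.0000, 0.0000)
After 1 minute: (0.3000, 0.4000, 0.1500, 0.1500)
After 2 minutes: (0.1825, 0.2925, 0.2075, 0.3175)
After 3 minutes: (0.1731, 0.3275, 0.2275, 0.2719)
After 4 minutes: (0.1710, 0.3112, 0.2277, 0.2902)
P(in Idle after 4 minutes) = 0.2277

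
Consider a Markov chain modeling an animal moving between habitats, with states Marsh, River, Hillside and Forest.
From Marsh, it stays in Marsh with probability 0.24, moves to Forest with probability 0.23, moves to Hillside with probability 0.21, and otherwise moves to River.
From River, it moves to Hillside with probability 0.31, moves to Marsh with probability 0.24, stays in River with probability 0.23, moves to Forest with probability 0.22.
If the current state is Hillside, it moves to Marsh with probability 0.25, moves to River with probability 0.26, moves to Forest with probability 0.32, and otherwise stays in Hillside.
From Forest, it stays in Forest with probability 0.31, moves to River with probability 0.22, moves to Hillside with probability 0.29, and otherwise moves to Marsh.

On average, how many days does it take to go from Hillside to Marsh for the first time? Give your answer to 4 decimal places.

Let t(s) be the expected number of days to first reach Marsh from state s, with t(Marsh) = 0. Conditioning on the first day:
t(River) = 1 + 0.23·t(River) + 0.31·t(Hillside) + 0.22·t(Forest)
t(Hillside) = 1 + 0.26·t(River) + 0.17·t(Hillside) + 0.32·t(Forest)
t(Forest) = 1 + 0.22·t(River) + 0.29·t(Hillside) + 0.31·t(Forest)
Solving: t(River) = 4.4169, t(Hillside) = 4.4037, t(Forest) = 4.7084.
Expected days from Hillside to Marsh: 4.4037.

4.4037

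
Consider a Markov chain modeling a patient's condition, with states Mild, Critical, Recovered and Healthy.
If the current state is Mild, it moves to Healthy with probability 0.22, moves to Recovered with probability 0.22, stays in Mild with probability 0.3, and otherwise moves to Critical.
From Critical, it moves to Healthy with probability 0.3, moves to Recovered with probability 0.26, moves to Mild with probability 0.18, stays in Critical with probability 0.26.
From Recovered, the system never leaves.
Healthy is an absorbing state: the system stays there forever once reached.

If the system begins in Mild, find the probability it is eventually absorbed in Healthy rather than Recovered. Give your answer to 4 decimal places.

0.5110

Let h(s) be the probability of absorption at Healthy starting from transient state s. Then h(Healthy) = 1 and h(Recovered) = 0. By first-step analysis:
h(Mild) = 0.3·h(Mild) + 0.26·h(Critical) + 0.22·0 + 0.22·1
h(Critical) = 0.18·h(Mild) + 0.26·h(Critical) + 0.26·0 + 0.3·1
Solving: h(Mild) = 0.5110, h(Critical) = 0.5297.
Starting from Mild, the probability is 0.5110.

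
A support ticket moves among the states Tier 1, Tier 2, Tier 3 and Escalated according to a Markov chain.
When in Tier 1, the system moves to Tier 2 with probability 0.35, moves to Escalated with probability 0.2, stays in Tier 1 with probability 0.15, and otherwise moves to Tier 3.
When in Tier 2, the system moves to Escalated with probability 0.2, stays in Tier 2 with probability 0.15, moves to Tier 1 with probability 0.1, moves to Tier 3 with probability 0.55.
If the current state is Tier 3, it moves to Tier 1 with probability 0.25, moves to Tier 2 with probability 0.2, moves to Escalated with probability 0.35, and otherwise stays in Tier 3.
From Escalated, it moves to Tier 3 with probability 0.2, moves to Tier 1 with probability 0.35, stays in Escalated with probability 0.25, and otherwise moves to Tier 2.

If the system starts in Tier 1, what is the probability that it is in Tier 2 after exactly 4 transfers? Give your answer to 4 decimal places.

Propagate the distribution vector 4 transfers from Tier 1.
After 0 transfers: (1.0000, 0.0000, 0.0000, 0.0000)
After 1 transfer: (0.1500, 0.3500, 0.3000, 0.2000)
After 2 transfers: (0.2025, 0.2050, 0.3375, 0.2550)
After 3 transfers: (0.2245, 0.2201, 0.2920, 0.2634)
After 4 transfers: (0.2209, 0.2227, 0.2995, 0.2570)
P(in Tier 2 after 4 transfers) = 0.2227

0.2227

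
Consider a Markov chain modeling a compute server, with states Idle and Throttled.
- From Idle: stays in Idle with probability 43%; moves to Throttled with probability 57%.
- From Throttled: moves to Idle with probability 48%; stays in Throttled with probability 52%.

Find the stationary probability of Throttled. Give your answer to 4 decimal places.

Let the stationary distribution be π with π = πP and π_1 + π_2 = 1.
π_1 = 0.43·π_1 + 0.48·π_2
Solving with the normalization constraint gives π = (0.4571, 0.5429).
So the stationary probability of Throttled is 0.5429.

0.5429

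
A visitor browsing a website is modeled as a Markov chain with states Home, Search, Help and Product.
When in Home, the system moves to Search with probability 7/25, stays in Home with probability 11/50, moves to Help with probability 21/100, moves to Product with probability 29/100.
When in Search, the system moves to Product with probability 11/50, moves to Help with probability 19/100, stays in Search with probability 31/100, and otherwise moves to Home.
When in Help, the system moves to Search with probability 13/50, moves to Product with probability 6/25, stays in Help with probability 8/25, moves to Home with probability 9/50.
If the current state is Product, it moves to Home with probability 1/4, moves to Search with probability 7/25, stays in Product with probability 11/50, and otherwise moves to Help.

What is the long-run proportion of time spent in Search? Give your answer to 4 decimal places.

Let the stationary distribution be π with π = πP and π_1 + π_2 + π_3 + π_4 = 1.
π_1 = 0.22·π_1 + 0.28·π_2 + 0.18·π_3 + 0.25·π_4
π_2 = 0.28·π_1 + 0.31·π_2 + 0.26·π_3 + 0.28·π_4
π_3 = 0.21·π_1 + 0.19·π_2 + 0.32·π_3 + 0.25·π_4
Solving with the normalization constraint gives π = (0.2346, 0.2837, 0.2404, 0.2412).
So the stationary probability of Search is 0.2837.

0.2837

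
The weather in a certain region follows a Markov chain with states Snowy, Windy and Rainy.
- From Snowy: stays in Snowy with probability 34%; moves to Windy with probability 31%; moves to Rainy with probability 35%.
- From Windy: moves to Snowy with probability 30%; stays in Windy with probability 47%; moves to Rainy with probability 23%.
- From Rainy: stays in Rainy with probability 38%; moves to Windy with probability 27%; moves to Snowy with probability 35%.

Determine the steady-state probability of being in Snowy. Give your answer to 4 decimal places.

0.3290

Let the stationary distribution be π with π = πP and π_1 + π_2 + π_3 = 1.
π_1 = 0.34·π_1 + 0.3·π_2 + 0.35·π_3
π_2 = 0.31·π_1 + 0.47·π_2 + 0.27·π_3
Solving with the normalization constraint gives π = (0.3290, 0.3540, 0.3170).
So the stationary probability of Snowy is 0.3290.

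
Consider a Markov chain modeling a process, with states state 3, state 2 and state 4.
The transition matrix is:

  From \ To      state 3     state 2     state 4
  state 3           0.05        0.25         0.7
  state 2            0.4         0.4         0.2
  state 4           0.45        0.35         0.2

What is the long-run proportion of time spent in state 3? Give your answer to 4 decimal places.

Let the stationary distribution be π with π = πP and π_1 + π_2 + π_3 = 1.
π_1 = 0.05·π_1 + 0.4·π_2 + 0.45·π_3
π_2 = 0.25·π_1 + 0.4·π_2 + 0.35·π_3
Solving with the normalization constraint gives π = (0.3094, 0.3358, 0.3547).
So the stationary probability of state 3 is 0.3094.

0.3094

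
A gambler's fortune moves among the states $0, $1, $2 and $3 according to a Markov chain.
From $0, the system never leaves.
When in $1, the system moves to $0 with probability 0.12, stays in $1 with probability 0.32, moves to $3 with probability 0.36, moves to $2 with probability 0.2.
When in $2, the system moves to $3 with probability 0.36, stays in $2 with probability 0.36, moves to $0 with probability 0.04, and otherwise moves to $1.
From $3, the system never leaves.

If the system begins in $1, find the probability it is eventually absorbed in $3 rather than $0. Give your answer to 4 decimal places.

Let h(s) be the probability of absorption at $3 starting from transient state s. Then h($3) = 1 and h($0) = 0. By first-step analysis:
h($1) = 0.12·0 + 0.32·h($1) + 0.2·h($2) + 0.36·1
h($2) = 0.04·0 + 0.24·h($1) + 0.36·h($2) + 0.36·1
Solving: h($1) = 0.7810, h($2) = 0.8554.
Starting from $1, the probability is 0.7810.

0.7810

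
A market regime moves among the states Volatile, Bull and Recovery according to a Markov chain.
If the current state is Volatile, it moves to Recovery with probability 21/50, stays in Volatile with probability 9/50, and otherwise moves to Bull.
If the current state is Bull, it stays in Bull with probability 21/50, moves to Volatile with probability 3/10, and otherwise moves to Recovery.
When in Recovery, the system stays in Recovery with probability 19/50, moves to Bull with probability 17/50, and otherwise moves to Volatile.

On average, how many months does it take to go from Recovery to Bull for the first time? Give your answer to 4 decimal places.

2.8147

Let t(s) be the expected number of months to first reach Bull from state s, with t(Bull) = 0. Conditioning on the first month:
t(Volatile) = 1 + 0.18·t(Volatile) + 0.42·t(Recovery)
t(Recovery) = 1 + 0.28·t(Volatile) + 0.38·t(Recovery)
Solving: t(Volatile) = 2.6612, t(Recovery) = 2.8147.
Expected months from Recovery to Bull: 2.8147.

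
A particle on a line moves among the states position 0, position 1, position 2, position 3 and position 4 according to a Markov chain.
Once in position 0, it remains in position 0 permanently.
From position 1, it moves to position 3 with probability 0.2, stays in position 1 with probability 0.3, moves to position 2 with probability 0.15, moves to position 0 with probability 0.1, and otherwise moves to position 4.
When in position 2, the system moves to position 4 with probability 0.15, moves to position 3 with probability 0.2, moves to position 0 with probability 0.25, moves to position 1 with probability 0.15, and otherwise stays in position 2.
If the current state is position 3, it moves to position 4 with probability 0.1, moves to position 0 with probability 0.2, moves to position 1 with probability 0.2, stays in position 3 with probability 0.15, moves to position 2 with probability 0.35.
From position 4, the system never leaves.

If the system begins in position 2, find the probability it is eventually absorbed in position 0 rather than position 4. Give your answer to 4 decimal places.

0.5714

Let h(s) be the probability of absorption at position 0 starting from transient state s. Then h(position 0) = 1 and h(position 4) = 0. By first-step analysis:
h(position 1) = 0.1·1 + 0.3·h(position 1) + 0.15·h(position 2) + 0.2·h(position 3) + 0.25·0
h(position 2) = 0.25·1 + 0.15·h(position 1) + 0.25·h(position 2) + 0.2·h(position 3) + 0.15·0
h(position 3) = 0.2·1 + 0.2·h(position 1) + 0.35·h(position 2) + 0.15·h(position 3) + 0.1·0
Solving: h(position 1) = 0.4286, h(position 2) = 0.5714, h(position 3) = 0.5714.
Starting from position 2, the probability is 0.5714.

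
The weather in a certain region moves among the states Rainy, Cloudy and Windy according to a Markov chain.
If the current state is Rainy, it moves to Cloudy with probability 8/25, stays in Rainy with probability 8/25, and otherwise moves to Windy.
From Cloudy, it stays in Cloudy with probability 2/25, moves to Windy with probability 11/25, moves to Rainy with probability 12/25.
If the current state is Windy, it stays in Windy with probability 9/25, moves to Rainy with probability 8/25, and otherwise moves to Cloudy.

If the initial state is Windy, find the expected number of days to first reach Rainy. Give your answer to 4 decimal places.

Let t(s) be the expected number of days to first reach Rainy from state s, with t(Rainy) = 0. Conditioning on the first day:
t(Cloudy) = 1 + 0.08·t(Cloudy) + 0.44·t(Windy)
t(Windy) = 1 + 0.32·t(Cloudy) + 0.36·t(Windy)
Solving: t(Cloudy) = 2.4107, t(Windy) = 2.7679.
Expected days from Windy to Rainy: 2.7679.

2.7679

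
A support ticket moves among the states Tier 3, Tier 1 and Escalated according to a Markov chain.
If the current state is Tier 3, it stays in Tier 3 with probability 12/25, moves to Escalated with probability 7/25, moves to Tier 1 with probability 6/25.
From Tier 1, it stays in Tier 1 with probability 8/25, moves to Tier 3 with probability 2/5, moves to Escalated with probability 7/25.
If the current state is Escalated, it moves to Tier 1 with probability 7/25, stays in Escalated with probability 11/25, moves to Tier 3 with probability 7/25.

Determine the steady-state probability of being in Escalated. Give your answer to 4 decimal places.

Let the stationary distribution be π with π = πP and π_1 + π_2 + π_3 = 1.
π_1 = 0.48·π_1 + 0.4·π_2 + 0.28·π_3
π_2 = 0.24·π_1 + 0.32·π_2 + 0.28·π_3
Solving with the normalization constraint gives π = (0.3913, 0.2754, 0.3333).
So the stationary probability of Escalated is 0.3333.

0.3333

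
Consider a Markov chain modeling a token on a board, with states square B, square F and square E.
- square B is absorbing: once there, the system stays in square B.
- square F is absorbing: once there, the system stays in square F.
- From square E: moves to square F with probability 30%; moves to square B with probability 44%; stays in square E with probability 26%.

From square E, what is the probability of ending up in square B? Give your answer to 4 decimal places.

Let h(s) be the probability of absorption at square B starting from transient state s. Then h(square B) = 1 and h(square F) = 0. By first-step analysis:
h(square E) = 0.44·1 + 0.3·0 + 0.26·h(square E)
Solving: h(square E) = 0.5946.
Starting from square E, the probability is 0.5946.

0.5946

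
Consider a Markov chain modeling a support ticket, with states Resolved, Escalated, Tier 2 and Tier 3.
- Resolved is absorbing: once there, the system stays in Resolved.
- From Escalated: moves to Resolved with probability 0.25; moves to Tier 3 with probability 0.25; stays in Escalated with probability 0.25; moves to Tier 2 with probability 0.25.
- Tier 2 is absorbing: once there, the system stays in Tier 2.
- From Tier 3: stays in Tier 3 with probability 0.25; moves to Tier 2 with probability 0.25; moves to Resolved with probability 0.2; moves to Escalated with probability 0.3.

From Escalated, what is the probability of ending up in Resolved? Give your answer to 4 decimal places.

Let h(s) be the probability of absorption at Resolved starting from transient state s. Then h(Resolved) = 1 and h(Tier 2) = 0. By first-step analysis:
h(Escalated) = 0.25·1 + 0.25·h(Escalated) + 0.25·0 + 0.25·h(Tier 3)
h(Tier 3) = 0.2·1 + 0.3·h(Escalated) + 0.25·0 + 0.25·h(Tier 3)
Solving: h(Escalated) = 0.4872, h(Tier 3) = 0.4615.
Starting from Escalated, the probability is 0.4872.

0.4872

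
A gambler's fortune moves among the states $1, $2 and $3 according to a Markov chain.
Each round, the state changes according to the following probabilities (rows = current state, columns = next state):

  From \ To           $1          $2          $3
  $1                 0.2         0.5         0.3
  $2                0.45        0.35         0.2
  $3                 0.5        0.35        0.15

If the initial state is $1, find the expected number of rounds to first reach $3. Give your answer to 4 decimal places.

Let t(s) be the expected number of rounds to first reach $3 from state s, with t($3) = 0. Conditioning on the first round:
t($1) = 1 + 0.2·t($1) + 0.5·t($2)
t($2) = 1 + 0.45·t($1) + 0.35·t($2)
Solving: t($1) = 3.8983, t($2) = 4.2373.
Expected rounds from $1 to $3: 3.8983.

3.8983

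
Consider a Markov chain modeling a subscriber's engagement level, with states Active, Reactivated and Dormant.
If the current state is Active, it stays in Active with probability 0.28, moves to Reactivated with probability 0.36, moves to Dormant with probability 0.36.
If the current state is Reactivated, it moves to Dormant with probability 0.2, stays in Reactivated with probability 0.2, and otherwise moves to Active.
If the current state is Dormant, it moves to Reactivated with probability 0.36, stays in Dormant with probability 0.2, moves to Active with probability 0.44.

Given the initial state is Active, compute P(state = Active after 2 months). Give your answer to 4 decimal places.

Sum over the intermediate state after 1 month:
P = P(Active→Active)·P(Active→Active) + P(Active→Reactivated)·P(Reactivated→Active) + P(Active→Dormant)·P(Dormant→Active)
  = 0.28×0.28 + 0.36×0.6 + 0.36×0.44
  = 0.0784 + 0.2160 + 0.1584 = 0.4528

0.4528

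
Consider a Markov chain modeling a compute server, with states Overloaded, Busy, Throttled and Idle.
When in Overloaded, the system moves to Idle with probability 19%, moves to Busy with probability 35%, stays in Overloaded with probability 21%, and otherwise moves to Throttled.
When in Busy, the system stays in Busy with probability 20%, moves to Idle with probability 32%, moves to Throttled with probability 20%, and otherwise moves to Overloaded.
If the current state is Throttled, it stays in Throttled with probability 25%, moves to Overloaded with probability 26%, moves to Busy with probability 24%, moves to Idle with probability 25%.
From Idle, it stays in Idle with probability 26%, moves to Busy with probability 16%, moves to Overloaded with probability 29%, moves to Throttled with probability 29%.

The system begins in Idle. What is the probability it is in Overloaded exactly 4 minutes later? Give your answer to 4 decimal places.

Propagate the distribution vector 4 minutes from Idle.
After 0 minutes: (0.0000, 0.0000, 0.0000, 1.0000)
After 1 minute: (0.2900, 0.1600, 0.2900, 0.2600)
After 2 minutes: (0.2565, 0.2447, 0.2524, 0.2464)
After 3 minutes: (0.2595, 0.2387, 0.2476, 0.2542)
After 4 minutes: (0.2594, 0.2387, 0.2482, 0.2537)
P(in Overloaded after 4 minutes) = 0.2594

0.2594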